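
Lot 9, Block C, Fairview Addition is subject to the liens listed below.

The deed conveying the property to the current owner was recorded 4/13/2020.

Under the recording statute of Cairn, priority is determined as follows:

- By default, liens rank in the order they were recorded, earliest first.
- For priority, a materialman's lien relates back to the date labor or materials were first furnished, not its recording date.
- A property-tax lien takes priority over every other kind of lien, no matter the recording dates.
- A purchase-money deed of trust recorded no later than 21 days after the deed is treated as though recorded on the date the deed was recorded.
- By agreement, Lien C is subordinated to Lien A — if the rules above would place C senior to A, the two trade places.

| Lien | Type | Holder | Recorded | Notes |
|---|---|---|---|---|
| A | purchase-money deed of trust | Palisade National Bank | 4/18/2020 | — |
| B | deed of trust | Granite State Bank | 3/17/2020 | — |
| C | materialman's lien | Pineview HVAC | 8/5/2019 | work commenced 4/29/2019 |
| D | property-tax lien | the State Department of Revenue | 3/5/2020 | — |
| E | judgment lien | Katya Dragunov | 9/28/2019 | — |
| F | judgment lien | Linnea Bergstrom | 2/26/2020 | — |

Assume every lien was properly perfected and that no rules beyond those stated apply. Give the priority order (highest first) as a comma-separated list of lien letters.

Adjusting effective dates: A relates back to the deed date 4/13/2020; C's effective date is 4/29/2019, when work began.
D is a property-tax lien, so it outranks all other liens regardless of date.
Remaining liens by effective date: C (4/29/2019), E (9/28/2019), F (2/26/2020), B (3/17/2020), A (4/13/2020).
The subordination applies — C was senior to A — so C and A swap.

D, A, E, F, B, C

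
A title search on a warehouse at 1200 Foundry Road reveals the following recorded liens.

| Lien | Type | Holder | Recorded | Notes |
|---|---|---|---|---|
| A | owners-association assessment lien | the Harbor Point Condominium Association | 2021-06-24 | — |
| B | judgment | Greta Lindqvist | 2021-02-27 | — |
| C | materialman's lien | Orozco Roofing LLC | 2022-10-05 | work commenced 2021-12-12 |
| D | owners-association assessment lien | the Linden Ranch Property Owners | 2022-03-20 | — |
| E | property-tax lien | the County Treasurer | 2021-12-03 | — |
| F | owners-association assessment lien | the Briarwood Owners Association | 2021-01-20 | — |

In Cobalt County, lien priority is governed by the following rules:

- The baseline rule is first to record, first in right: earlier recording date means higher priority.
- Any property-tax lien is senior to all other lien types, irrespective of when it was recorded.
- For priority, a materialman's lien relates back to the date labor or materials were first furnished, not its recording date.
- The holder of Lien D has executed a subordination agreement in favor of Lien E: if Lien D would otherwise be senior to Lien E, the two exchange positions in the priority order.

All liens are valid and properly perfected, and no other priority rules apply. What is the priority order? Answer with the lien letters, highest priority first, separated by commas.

E, F, B, A, C, D

First, effective dates: C relates back to 2021-12-12 (work commenced).
E is a property-tax lien and takes priority over every other lien.
The other liens, earliest effective date first: F (2021-01-20), B (2021-02-27), A (2021-06-24), C (2021-12-12), D (2022-03-20).
D already ranks below E; the subordination has no effect.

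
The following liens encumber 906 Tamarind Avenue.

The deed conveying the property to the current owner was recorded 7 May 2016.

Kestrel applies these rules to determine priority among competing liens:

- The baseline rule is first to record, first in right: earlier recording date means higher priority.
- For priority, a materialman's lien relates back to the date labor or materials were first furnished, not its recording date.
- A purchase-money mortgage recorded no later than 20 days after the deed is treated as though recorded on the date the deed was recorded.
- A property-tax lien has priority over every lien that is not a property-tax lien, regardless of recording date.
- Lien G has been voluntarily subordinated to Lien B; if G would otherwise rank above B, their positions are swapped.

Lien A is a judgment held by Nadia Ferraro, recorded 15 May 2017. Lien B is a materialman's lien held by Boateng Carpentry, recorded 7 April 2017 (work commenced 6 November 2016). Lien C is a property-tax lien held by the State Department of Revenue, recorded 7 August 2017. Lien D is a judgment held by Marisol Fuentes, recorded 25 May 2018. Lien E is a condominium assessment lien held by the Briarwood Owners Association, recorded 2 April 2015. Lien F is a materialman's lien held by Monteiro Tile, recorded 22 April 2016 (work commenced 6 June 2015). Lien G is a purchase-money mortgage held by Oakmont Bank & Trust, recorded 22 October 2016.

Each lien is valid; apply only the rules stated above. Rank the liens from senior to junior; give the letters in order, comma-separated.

C, E, F, B, G, A, D

First, effective dates: B relates back to 6 November 2016 (work commenced); F relates back to 6 June 2015 (work commenced); G was recorded 168 days after the deed, outside the 20-day window, so it keeps its recording date.
C is a property-tax lien and takes priority over every other lien.
Among the remaining liens, by effective date: E (2 April 2015), F (6 June 2015), G (22 October 2016), B (6 November 2016), A (15 May 2017), D (25 May 2018).
G would otherwise be senior to B, so under the subordination agreement G and B exchange positions.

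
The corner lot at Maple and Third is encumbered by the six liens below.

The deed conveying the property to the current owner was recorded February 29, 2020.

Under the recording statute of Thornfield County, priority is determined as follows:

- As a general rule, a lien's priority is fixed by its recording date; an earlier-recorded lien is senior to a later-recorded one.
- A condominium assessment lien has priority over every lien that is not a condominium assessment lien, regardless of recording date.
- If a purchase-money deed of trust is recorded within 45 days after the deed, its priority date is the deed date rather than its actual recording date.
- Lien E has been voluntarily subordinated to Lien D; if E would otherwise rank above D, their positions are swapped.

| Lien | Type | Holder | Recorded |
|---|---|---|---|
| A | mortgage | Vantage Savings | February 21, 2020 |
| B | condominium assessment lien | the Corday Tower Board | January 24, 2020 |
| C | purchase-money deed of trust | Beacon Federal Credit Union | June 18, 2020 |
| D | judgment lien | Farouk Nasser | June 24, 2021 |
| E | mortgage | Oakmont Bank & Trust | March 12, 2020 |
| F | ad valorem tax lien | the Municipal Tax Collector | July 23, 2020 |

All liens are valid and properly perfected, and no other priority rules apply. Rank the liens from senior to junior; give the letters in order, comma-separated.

B, A, D, C, F, E

First, effective dates: C missed the 45-day window (110 days after the deed), so its recording date stands.
B is a condominium assessment lien and takes priority over every other lien.
Remaining liens by effective date: A (February 21, 2020), E (March 12, 2020), C (June 18, 2020), F (July 23, 2020), D (June 24, 2021).
E is senior to D before the subordination, so the two trade places.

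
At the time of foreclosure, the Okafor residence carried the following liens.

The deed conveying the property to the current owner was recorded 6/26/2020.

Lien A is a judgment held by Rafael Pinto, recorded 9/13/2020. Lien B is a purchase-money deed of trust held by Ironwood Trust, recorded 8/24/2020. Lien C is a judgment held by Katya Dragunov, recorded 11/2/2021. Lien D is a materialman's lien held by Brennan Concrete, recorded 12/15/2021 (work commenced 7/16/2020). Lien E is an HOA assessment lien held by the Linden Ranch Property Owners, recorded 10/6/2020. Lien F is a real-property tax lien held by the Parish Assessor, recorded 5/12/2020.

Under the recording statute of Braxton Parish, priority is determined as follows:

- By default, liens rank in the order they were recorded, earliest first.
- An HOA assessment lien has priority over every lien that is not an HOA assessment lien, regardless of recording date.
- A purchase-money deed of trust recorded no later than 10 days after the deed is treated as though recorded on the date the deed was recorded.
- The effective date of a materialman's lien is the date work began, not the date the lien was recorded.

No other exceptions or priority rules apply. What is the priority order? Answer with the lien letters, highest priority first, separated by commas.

E, F, D, B, A, C

Effective dates after the stated exceptions: B missed the 10-day window (59 days after the deed), so its recording date stands; D is treated as recorded 7/16/2020, the work-commencement date.
E is an HOA assessment lien, so it outranks all other liens regardless of date.
Among the remaining liens, by effective date: F (5/12/2020), D (7/16/2020), B (8/24/2020), A (9/13/2020), C (11/2/2021).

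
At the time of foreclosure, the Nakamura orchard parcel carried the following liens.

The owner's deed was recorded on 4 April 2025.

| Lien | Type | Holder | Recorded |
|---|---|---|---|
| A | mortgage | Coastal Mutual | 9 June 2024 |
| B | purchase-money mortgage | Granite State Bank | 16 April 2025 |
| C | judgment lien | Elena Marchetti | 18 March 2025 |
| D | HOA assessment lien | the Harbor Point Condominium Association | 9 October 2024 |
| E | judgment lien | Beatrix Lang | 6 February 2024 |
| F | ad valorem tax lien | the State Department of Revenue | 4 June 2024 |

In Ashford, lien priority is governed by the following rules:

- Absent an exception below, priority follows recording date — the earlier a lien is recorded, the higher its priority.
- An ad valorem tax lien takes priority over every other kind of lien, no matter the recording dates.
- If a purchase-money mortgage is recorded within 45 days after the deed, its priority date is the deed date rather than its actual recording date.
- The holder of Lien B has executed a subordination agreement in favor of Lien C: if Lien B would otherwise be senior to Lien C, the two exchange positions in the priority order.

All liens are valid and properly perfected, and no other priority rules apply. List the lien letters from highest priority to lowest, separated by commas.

F, E, A, D, C, B

First, effective dates: B's effective date is the deed date, 4 April 2025.
F is an ad valorem tax lien and takes priority over every other lien.
Among the remaining liens, by effective date: E (6 February 2024), A (9 June 2024), D (9 October 2024), C (18 March 2025), B (4 April 2025).
Since B is not senior to C, the subordination leaves the order unchanged.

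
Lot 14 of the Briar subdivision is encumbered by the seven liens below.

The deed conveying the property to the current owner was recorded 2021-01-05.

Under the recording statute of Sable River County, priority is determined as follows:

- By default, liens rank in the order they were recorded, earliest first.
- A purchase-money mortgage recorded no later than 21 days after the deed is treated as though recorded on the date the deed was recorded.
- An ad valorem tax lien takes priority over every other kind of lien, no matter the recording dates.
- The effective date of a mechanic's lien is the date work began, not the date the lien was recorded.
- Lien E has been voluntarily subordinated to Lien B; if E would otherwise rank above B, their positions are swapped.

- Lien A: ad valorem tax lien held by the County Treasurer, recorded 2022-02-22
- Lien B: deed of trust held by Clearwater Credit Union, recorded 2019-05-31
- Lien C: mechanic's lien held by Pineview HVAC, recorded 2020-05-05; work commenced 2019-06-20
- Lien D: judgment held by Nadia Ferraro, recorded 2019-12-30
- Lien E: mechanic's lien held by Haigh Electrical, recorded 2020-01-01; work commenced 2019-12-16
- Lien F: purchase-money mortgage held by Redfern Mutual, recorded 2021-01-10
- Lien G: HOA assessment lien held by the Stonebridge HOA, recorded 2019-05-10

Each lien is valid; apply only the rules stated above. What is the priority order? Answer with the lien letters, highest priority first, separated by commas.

First, effective dates: C's effective date is 2019-06-20, when work began; E's effective date is 2019-12-16, when work began; F relates back to the deed date 2021-01-05.
A is an ad valorem tax lien and takes priority over every other lien.
Remaining liens by effective date: G (2019-05-10), B (2019-05-31), C (2019-06-20), E (2019-12-16), D (2019-12-30), F (2021-01-05).
E already ranks below B; the subordination has no effect.

A, G, B, C, E, D, F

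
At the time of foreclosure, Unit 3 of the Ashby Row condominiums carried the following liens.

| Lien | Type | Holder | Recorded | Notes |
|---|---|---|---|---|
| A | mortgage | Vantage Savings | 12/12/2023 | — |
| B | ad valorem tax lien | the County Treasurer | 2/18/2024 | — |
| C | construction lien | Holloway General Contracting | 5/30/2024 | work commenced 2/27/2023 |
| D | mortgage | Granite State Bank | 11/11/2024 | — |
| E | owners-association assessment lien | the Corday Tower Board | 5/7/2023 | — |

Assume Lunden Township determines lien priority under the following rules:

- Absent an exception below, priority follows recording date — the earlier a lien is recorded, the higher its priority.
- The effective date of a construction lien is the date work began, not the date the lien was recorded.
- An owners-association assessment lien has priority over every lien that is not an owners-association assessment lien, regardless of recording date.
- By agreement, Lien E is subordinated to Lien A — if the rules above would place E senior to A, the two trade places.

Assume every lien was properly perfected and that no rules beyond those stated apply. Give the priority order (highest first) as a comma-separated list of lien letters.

A, C, E, B, D

Effective dates after the stated exceptions: C is treated as recorded 2/27/2023, the work-commencement date.
E is an owners-association assessment lien, so it outranks all other liens regardless of date.
Among the remaining liens, by effective date: C (2/27/2023), A (12/12/2023), B (2/18/2024), D (11/11/2024).
E would otherwise be senior to A, so under the subordination agreement E and A exchange positions.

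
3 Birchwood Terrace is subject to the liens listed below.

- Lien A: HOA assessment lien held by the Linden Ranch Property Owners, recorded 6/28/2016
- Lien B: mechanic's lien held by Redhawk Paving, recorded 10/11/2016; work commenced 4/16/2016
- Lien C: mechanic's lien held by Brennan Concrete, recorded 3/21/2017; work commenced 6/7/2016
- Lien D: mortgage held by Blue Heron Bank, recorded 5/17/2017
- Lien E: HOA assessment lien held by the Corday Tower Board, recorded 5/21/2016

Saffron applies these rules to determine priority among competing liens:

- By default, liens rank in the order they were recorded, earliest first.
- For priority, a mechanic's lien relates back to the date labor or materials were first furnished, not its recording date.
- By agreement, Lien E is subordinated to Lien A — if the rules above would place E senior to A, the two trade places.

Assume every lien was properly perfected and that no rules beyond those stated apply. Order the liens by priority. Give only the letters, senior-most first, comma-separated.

Adjusting effective dates: B is treated as recorded 4/16/2016, the work-commencement date; C is treated as recorded 6/7/2016, the work-commencement date.
Sorted by effective date: B (4/16/2016), E (5/21/2016), C (6/7/2016), A (6/28/2016), D (5/17/2017).
The subordination applies — E was senior to A — so E and A swap.

B, A, C, E, D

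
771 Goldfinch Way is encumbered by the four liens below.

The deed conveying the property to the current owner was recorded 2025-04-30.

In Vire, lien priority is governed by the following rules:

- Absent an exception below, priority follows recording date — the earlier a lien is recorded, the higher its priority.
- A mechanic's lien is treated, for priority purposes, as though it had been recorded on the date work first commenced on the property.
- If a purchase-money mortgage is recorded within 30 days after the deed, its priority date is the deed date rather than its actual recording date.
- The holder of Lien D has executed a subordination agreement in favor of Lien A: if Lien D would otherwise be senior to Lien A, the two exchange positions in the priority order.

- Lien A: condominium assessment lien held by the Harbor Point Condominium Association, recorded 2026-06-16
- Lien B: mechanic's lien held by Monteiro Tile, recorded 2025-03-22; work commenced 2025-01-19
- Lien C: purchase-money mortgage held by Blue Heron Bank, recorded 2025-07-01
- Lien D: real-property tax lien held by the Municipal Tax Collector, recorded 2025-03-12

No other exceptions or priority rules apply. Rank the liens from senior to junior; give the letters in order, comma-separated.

Effective dates after the stated exceptions: B relates back to 2025-01-19 (work commenced); C was recorded 62 days after the deed, outside the 30-day window, so it keeps its recording date.
Sorted by effective date: B (2025-01-19), D (2025-03-12), C (2025-07-01), A (2026-06-16).
The subordination applies — D was senior to A — so D and A swap.

B, A, C, D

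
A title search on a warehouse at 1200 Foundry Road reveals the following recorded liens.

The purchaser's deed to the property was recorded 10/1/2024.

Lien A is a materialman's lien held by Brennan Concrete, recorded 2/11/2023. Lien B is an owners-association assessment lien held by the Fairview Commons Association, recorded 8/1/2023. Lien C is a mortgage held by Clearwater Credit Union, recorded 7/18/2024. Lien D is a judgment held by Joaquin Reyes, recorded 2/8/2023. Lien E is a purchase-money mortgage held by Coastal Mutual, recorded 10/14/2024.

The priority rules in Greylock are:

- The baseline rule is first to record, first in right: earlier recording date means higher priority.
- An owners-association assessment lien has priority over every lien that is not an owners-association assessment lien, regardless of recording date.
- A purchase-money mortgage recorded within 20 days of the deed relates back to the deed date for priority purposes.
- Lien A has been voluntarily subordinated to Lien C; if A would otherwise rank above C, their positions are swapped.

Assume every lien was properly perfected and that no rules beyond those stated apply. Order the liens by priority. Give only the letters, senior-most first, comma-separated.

B, D, C, A, E

Effective dates: E was recorded within the 20-day window, so its effective date is the deed date 10/1/2024.
B, as an owners-association assessment lien, has superpriority and ranks first.
Ordering the rest by effective date: D (2/8/2023), A (2/11/2023), C (7/18/2024), E (10/1/2024).
The subordination applies — A was senior to C — so A and C swap.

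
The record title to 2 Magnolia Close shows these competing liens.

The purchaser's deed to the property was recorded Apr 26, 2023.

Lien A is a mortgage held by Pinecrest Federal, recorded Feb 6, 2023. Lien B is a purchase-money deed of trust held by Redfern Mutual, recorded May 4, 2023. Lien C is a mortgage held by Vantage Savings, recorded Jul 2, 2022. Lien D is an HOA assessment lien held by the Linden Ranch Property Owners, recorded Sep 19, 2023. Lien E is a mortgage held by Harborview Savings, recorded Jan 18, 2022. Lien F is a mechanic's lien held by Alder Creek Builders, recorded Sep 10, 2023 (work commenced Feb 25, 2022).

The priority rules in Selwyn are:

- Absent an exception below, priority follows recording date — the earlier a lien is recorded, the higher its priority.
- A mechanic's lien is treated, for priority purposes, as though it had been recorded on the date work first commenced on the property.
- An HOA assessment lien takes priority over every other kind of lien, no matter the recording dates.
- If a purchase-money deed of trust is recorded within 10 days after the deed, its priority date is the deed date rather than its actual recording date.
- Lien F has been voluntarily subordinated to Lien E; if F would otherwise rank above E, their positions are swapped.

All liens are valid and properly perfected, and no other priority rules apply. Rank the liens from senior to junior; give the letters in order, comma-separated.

D, E, F, C, A, B

Effective dates after the stated exceptions: B relates back to the deed date Apr 26, 2023; F is treated as recorded Feb 25, 2022, the work-commencement date.
D is an HOA assessment lien, so it outranks all other liens regardless of date.
Among the remaining liens, by effective date: E (Jan 18, 2022), F (Feb 25, 2022), C (Jul 2, 2022), A (Feb 6, 2023), B (Apr 26, 2023).
F is already junior to E, so the subordination agreement changes nothing.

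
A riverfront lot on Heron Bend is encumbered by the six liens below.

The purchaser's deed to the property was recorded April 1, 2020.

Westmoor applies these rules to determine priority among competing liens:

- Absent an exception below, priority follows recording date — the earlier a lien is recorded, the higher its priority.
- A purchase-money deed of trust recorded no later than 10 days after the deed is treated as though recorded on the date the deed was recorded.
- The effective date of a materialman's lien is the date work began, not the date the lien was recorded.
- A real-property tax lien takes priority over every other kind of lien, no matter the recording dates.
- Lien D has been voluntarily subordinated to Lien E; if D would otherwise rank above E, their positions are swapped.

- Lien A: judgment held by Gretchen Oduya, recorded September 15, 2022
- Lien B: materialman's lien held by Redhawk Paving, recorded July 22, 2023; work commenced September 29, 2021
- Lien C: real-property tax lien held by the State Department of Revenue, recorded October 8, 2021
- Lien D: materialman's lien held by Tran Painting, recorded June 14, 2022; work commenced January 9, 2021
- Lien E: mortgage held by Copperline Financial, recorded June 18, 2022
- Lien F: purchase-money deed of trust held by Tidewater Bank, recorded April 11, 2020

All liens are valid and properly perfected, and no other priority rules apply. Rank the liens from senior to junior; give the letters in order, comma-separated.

Effective dates after the stated exceptions: B is treated as recorded September 29, 2021, the work-commencement date; D is treated as recorded January 9, 2021, the work-commencement date; F's effective date is the deed date, April 1, 2020.
As a real-property tax lien, C is senior to every other lien.
Among the remaining liens, by effective date: F (April 1, 2020), D (January 9, 2021), B (September 29, 2021), E (June 18, 2022), A (September 15, 2022).
Because D would otherwise rank above E, the subordination swaps them.

C, F, E, B, D, A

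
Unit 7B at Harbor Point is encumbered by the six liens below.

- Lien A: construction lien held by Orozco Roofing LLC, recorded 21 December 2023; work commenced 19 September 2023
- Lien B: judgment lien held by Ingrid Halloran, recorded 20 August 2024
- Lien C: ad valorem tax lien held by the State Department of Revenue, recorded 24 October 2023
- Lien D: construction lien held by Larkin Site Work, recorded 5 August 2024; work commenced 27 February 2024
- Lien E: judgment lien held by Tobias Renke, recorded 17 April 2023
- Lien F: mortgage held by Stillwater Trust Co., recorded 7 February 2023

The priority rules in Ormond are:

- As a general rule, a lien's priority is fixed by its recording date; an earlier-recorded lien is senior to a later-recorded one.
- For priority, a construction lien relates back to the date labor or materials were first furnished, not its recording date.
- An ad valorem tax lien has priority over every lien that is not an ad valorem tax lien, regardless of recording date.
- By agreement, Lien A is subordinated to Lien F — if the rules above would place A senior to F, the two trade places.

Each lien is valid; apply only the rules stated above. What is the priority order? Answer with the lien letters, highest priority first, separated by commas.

Effective dates: A's effective date is 19 September 2023, when work began; D relates back to 27 February 2024 (work commenced).
As an ad valorem tax lien, C is senior to every other lien.
Ordering the rest by effective date: F (7 February 2023), E (17 April 2023), A (19 September 2023), D (27 February 2024), B (20 August 2024).
Since A is not senior to F, the subordination leaves the order unchanged.

C, F, E, A, D, B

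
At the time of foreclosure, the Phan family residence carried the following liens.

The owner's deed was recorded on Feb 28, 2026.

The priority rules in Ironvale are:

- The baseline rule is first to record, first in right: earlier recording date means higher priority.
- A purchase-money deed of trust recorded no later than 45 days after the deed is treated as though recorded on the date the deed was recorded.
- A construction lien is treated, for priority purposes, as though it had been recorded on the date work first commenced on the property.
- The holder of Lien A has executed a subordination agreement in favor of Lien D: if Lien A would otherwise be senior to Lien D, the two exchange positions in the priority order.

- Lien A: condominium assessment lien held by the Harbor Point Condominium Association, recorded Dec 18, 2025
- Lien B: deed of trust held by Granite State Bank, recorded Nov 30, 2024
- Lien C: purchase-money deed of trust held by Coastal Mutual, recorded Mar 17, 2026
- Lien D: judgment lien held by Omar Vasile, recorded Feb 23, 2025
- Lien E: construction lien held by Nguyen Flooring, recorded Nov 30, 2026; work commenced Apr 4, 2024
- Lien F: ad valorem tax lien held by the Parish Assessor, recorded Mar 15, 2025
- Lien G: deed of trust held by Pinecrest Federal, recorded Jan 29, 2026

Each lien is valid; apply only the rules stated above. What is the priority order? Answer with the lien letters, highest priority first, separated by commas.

E, B, D, F, A, G, C

First, effective dates: C was recorded within the 45-day window, so its effective date is the deed date Feb 28, 2026; E is treated as recorded Apr 4, 2024, the work-commencement date.
By effective date, earliest first: E (Apr 4, 2024), B (Nov 30, 2024), D (Feb 23, 2025), F (Mar 15, 2025), A (Dec 18, 2025), G (Jan 29, 2026), C (Feb 28, 2026).
A already ranks below D; the subordination has no effect.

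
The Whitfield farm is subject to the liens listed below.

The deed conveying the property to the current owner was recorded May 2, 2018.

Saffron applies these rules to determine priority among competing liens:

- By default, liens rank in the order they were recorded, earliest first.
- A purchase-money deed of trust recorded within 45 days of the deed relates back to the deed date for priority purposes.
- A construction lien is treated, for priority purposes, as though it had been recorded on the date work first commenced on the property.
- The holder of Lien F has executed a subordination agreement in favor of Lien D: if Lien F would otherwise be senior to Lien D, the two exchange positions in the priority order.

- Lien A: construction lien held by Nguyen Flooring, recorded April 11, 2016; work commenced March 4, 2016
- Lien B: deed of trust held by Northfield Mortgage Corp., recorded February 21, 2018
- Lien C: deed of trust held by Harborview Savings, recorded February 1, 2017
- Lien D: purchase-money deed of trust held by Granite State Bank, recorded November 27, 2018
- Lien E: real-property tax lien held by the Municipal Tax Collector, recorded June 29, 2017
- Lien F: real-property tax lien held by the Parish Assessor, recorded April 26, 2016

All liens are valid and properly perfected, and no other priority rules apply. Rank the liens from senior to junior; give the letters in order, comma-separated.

A, D, C, E, B, F

Effective dates: A relates back to March 4, 2016 (work commenced); D was recorded 209 days after the deed — beyond 45 days — so no relation-back applies.
Sorted by effective date: A (March 4, 2016), F (April 26, 2016), C (February 1, 2017), E (June 29, 2017), B (February 21, 2018), D (November 27, 2018).
The subordination applies — F was senior to D — so F and D swap.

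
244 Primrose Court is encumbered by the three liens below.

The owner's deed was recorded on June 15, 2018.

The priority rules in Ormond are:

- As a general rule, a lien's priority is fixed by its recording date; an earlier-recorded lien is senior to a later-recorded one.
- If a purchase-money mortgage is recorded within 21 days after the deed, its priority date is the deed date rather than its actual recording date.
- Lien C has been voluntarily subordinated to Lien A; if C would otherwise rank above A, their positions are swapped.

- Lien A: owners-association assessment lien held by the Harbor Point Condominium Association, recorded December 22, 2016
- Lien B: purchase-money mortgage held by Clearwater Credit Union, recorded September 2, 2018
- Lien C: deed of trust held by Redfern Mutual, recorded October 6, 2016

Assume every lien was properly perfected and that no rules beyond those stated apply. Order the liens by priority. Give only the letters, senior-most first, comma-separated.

A, C, B

Adjusting effective dates: B was recorded 79 days after the deed — beyond 21 days — so no relation-back applies.
By effective date: C (October 6, 2016), A (December 22, 2016), B (September 2, 2018).
Because C would otherwise rank above A, the subordination swaps them.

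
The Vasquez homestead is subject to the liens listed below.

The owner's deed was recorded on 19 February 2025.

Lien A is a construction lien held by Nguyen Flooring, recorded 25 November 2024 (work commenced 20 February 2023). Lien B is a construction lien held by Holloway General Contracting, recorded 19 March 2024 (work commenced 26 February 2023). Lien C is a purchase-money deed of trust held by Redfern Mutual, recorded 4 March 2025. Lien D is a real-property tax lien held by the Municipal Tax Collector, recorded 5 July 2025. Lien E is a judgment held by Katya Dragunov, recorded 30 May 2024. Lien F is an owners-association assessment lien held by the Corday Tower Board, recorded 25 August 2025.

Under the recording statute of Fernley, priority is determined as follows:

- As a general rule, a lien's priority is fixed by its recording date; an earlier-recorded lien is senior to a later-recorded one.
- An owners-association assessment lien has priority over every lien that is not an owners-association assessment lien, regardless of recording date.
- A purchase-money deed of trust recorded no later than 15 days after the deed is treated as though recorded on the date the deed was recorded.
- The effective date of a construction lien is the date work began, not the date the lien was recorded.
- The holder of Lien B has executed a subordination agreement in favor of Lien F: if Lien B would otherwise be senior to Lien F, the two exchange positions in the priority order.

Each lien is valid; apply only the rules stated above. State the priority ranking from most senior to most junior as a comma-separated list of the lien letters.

F, A, B, E, C, D

Effective dates: A is treated as recorded 20 February 2023, the work-commencement date; B's effective date is 26 February 2023, when work began; C relates back to the deed date 19 February 2025.
F is an owners-association assessment lien, so it outranks all other liens regardless of date.
The other liens, earliest effective date first: A (20 February 2023), B (26 February 2023), E (30 May 2024), C (19 February 2025), D (5 July 2025).
B already ranks below F; the subordination has no effect.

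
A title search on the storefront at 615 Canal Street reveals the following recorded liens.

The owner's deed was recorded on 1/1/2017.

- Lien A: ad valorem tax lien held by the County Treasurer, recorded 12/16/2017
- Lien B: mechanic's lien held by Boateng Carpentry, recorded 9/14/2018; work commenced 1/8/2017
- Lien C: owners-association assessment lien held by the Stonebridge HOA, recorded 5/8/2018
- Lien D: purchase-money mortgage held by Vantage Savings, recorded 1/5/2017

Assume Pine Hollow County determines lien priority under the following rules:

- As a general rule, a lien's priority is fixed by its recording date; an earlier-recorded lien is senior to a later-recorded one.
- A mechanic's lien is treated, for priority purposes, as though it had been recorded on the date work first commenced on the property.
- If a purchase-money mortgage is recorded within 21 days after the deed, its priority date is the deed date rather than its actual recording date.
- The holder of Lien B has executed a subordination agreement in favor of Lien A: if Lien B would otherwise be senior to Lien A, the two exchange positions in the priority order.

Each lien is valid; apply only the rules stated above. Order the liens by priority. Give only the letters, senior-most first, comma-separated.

D, A, B, C

Effective dates: B is treated as recorded 1/8/2017, the work-commencement date; D's effective date is the deed date, 1/1/2017.
Ordering by effective date: D (1/1/2017), B (1/8/2017), A (12/16/2017), C (5/8/2018).
The subordination applies — B was senior to A — so B and A swap.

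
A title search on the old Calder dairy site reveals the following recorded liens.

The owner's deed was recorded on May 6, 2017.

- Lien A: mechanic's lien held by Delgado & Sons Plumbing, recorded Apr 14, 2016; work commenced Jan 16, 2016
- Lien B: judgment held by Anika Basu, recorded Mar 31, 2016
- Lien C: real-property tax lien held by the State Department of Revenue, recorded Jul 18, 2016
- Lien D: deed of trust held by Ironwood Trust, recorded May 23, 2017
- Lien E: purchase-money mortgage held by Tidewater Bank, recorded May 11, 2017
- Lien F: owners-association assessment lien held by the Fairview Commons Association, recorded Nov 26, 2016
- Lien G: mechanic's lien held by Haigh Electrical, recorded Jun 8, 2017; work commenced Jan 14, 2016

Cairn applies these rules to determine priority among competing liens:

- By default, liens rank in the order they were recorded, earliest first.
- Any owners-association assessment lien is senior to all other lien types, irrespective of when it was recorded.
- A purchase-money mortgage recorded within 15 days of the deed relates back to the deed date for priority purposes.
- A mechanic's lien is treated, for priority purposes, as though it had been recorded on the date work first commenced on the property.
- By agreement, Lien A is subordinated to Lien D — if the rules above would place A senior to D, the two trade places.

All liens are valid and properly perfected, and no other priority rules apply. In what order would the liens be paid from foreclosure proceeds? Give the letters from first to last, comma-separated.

F, G, D, B, C, E, A

Effective dates: A is treated as recorded Jan 16, 2016, the work-commencement date; E was recorded within the 15-day window, so its effective date is the deed date May 6, 2017; G relates back to Jan 14, 2016 (work commenced).
F is an owners-association assessment lien and takes priority over every other lien.
Remaining liens by effective date: G (Jan 14, 2016), A (Jan 16, 2016), B (Mar 31, 2016), C (Jul 18, 2016), E (May 6, 2017), D (May 23, 2017).
The subordination applies — A was senior to D — so A and D swap.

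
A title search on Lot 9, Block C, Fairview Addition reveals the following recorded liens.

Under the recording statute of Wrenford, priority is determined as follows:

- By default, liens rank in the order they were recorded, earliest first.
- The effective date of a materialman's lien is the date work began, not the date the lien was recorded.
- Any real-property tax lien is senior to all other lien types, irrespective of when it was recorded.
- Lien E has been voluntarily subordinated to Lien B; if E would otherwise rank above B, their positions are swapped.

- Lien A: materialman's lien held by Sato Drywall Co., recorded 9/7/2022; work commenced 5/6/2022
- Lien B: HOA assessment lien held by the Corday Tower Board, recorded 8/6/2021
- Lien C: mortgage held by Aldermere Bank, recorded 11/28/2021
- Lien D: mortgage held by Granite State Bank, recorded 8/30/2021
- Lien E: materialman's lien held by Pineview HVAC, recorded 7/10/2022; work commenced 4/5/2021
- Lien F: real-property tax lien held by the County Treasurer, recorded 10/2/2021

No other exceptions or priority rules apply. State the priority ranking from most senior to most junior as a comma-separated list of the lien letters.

Effective dates: A's effective date is 5/6/2022, when work began; E is treated as recorded 4/5/2021, the work-commencement date.
As a real-property tax lien, F is senior to every other lien.
Remaining liens by effective date: E (4/5/2021), B (8/6/2021), D (8/30/2021), C (11/28/2021), A (5/6/2022).
Because E would otherwise rank above B, the subordination swaps them.

F, B, E, D, C, A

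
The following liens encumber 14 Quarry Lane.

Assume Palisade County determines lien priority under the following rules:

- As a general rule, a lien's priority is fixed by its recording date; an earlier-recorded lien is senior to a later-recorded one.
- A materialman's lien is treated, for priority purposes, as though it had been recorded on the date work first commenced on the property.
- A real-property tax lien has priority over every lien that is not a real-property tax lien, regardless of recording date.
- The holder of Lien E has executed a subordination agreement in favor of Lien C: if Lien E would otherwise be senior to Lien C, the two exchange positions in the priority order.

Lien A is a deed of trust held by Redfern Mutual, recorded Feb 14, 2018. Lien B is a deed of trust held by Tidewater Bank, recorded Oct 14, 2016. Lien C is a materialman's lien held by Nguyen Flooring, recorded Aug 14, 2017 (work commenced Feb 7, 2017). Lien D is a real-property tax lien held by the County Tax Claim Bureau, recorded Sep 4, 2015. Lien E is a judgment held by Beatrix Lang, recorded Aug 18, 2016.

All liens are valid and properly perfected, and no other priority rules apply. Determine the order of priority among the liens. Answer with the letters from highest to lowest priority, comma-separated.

D, C, B, E, A

Effective dates: C is treated as recorded Feb 7, 2017, the work-commencement date.
D, as a real-property tax lien, has superpriority and ranks first.
The other liens, earliest effective date first: E (Aug 18, 2016), B (Oct 14, 2016), C (Feb 7, 2017), A (Feb 14, 2018).
The subordination applies — E was senior to C — so E and C swap.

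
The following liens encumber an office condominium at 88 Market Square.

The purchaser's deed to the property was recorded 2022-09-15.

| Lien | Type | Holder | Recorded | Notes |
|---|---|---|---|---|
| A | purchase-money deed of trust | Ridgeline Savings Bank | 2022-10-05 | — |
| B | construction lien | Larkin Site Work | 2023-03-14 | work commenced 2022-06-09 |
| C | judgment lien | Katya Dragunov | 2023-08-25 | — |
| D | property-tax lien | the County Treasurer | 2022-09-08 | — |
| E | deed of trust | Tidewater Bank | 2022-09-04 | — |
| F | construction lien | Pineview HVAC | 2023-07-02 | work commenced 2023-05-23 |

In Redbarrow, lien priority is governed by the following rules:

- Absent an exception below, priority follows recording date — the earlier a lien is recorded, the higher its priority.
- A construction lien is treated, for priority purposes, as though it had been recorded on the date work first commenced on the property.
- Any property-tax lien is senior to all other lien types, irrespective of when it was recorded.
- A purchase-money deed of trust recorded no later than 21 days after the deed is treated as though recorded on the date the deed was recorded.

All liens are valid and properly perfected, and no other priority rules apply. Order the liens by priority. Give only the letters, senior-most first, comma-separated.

D, B, E, A, F, C

Effective dates after the stated exceptions: A's effective date is the deed date, 2022-09-15; B's effective date is 2022-06-09, when work began; F is treated as recorded 2023-05-23, the work-commencement date.
As a property-tax lien, D is senior to every other lien.
Ordering the rest by effective date: B (2022-06-09), E (2022-09-04), A (2022-09-15), F (2023-05-23), C (2023-08-25).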